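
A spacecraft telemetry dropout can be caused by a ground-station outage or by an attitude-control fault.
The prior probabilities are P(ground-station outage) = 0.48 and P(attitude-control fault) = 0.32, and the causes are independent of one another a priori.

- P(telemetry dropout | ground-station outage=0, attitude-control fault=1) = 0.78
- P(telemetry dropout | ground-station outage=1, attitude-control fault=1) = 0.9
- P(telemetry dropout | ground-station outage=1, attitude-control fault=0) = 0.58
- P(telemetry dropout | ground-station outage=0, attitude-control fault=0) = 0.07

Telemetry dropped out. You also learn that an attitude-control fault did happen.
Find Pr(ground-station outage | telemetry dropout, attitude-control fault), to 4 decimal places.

By total probability over both values of ground-station outage:
  P(telemetry dropout | attitude-control fault) = 0.78*0.52 + 0.9*0.48
        = 0.405600 + 0.432000 = 0.837600
The terms with ground-station outage present sum to 0.432000, so
  P(ground-station outage | telemetry dropout, attitude-control fault) = 0.432000 / 0.837600 ≈ 0.5158

Pr(ground-station outage | telemetry dropout, attitude-control fault) ≈ 0.5158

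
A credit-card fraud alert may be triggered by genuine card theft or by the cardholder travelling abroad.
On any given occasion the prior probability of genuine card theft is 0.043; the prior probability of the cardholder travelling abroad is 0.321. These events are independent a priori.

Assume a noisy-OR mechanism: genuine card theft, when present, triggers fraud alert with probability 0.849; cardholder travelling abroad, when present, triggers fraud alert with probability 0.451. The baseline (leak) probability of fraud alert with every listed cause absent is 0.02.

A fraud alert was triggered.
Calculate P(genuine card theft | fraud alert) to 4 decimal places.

P(genuine card theft | fraud alert) ≈ 0.1951

Under noisy-OR, P(fraud alert | causes) = 1 − (1−0.02)·∏(1−qᵢ) over the active causes.
Weight on genuine card theft=true, given the evidence: 0.024876 + 0.012682 = 0.037558
Denominator P(fraud alert): 0.02*0.957*0.679 + 0.46198*0.957*0.321 + 0.85202*0.043*0.679 + 0.918759*0.043*0.321 = 0.192473
Posterior = 0.037558 / 0.192473 ≈ 0.1951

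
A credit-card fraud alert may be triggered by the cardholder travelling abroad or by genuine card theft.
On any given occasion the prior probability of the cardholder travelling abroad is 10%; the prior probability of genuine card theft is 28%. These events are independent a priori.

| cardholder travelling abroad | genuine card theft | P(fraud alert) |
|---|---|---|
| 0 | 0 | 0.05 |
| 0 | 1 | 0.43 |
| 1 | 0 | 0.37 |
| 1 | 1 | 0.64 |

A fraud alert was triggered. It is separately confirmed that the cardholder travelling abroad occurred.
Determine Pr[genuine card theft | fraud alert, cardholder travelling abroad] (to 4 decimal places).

P(fraud alert | cardholder travelling abroad) = 0.37·0.72 + 0.64·0.28 = 0.266400 + 0.179200 = 0.445600
Restricting to configurations with genuine card theft present: 0.64·0.28 = 0.179200.
So P(genuine card theft | fraud alert, cardholder travelling abroad) = 0.179200/0.445600 ≈ 0.4022.

Pr[genuine card theft | fraud alert, cardholder travelling abroad] ≈ 0.4022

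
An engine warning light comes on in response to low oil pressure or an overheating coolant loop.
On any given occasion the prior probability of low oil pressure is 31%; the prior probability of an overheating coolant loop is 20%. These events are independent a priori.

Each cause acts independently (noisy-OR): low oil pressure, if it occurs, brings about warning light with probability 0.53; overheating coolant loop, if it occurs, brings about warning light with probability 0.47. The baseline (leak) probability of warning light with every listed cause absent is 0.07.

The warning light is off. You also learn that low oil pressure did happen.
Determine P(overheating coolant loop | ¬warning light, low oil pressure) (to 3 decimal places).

P(overheating coolant loop | ¬warning light, low oil pressure) ≈ 0.117

Under noisy-OR, P(warning light | causes) = 1 − (1−0.07)·∏(1−qᵢ) over the active causes.
P(¬warning light | low oil pressure) = 0.4371*0.8 + 0.231663*0.2 = 0.349680 + 0.046333 = 0.396013
Of this, 0.046333 comes from 0.231663*0.2 (the overheating coolant loop=true cases).
Hence the posterior is 0.046333/0.396013 ≈ 0.117.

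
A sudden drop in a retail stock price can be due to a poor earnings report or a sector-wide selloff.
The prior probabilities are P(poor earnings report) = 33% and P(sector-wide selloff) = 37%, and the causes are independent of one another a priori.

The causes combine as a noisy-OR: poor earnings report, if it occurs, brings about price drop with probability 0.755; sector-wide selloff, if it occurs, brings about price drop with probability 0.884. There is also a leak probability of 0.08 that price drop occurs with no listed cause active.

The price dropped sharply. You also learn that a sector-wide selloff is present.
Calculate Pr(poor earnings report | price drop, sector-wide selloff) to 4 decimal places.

Under noisy-OR, P(price drop | causes) = 1 − (1−0.08)·∏(1−qᵢ) over the active causes.
Numerator (weight on configurations with poor earnings report): 0.973854×0.33 = 0.321372
Denominator P(price drop | sector-wide selloff): 0.89328×0.67 + 0.973854×0.33 = 0.919870
Posterior = 0.321372 / 0.919870 ≈ 0.3494

Pr(poor earnings report | price drop, sector-wide selloff) ≈ 0.3494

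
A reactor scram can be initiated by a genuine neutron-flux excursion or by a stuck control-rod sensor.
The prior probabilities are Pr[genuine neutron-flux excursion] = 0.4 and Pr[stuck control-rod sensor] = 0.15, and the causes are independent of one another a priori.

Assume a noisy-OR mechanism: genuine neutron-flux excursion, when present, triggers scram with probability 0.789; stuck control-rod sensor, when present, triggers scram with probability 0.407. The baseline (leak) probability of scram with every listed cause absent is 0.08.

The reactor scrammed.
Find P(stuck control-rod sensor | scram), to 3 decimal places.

Under noisy-OR, P(scram | causes) = 1 − (1−0.08)·∏(1−qᵢ) over the active causes.
Numerator (weight on configurations with stuck control-rod sensor): 0.040900 + 0.053093 = 0.093993
Normalizer over all consistent configurations: 0.08·0.6·0.85 + 0.45444·0.6·0.15 + 0.80588·0.4·0.85 + 0.884887·0.4·0.15 = 0.408792
P(stuck control-rod sensor | scram) = 0.093993/0.408792 ≈ 0.230

P(stuck control-rod sensor | scram) ≈ 0.230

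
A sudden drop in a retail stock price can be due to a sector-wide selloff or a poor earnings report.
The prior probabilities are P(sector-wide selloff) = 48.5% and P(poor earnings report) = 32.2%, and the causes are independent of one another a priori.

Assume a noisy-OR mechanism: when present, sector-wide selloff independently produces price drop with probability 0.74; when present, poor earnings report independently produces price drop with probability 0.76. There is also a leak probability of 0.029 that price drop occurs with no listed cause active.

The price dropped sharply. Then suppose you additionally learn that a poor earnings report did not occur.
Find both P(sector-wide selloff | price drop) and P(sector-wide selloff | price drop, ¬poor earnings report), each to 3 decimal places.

P(sector-wide selloff | price drop) ≈ 0.741; P(sector-wide selloff | price drop, ¬poor earnings report) ≈ 0.960

Under noisy-OR, P(price drop | causes) = 1 − (1−0.029)·∏(1−qᵢ) over the active causes.
P(price drop) = 0.029×0.515×0.678 + 0.76696×0.515×0.322 + 0.74754×0.485×0.678 + 0.93941×0.485×0.322 = 0.010126 + 0.127185 + 0.245814 + 0.146708 = 0.529833
The sector-wide selloff-present share is 0.245814 + 0.146708 = 0.392522.
P(sector-wide selloff | price drop) = 0.392522 / 0.529833 ≈ 0.741

Now condition on the additional information:
Numerator (weight on configurations with sector-wide selloff): 0.74754×0.485 = 0.362557
Denominator P(price drop | ¬poor earnings report): 0.029×0.515 + 0.74754×0.485 = 0.377492
P(sector-wide selloff | price drop, ¬poor earnings report) = 0.362557/0.377492 ≈ 0.960
Ruling out poor earnings report raises the posterior on sector-wide selloff — the flip side of explaining away.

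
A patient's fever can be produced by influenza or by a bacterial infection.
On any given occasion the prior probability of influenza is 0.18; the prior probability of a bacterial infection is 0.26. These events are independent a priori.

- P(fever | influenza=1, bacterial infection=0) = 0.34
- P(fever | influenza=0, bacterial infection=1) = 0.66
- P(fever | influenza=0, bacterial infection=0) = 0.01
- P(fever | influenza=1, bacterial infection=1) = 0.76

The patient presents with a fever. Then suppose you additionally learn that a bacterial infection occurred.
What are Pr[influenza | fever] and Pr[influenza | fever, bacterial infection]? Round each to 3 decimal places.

Pr[influenza | fever] ≈ 0.355; Pr[influenza | fever, bacterial infection] ≈ 0.202

Weight on influenza=true, given the evidence: 0.045288 + 0.035568 = 0.080856
The normalizing constant is 0.01×0.82×0.74 + 0.66×0.82×0.26 + 0.34×0.18×0.74 + 0.76×0.18×0.26 = 0.227636
Posterior = 0.080856 / 0.227636 ≈ 0.355

Now condition on the additional information:
Weight on influenza=true, given the evidence: 0.76×0.18 = 0.136800
Normalizer over all consistent configurations: 0.66×0.82 + 0.76×0.18 = 0.678000
P(influenza | fever, bacterial infection) = 0.136800/0.678000 ≈ 0.202
This is intercausal reasoning (explaining away): once bacterial infection accounts for the fever, influenza becomes less likely.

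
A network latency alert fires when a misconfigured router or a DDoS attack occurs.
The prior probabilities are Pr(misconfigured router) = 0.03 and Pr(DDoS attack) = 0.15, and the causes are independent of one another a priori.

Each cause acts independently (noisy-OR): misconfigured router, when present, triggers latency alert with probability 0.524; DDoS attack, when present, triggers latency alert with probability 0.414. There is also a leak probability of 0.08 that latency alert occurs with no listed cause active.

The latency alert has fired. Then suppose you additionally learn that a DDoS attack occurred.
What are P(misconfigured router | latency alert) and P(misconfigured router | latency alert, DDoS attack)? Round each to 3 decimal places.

Under noisy-OR, P(latency alert | causes) = 1 − (1−0.08)·∏(1−qᵢ) over the active causes.
Numerator (weight on configurations with misconfigured router): 0.014333 + 0.003345 = 0.017678
Denominator P(latency alert): 0.08×0.97×0.85 + 0.46088×0.97×0.15 + 0.56208×0.03×0.85 + 0.743379×0.03×0.15 = 0.150696
Posterior = 0.017678 / 0.150696 ≈ 0.117

Now also conditioning on DDoS attack=true:
Weight on misconfigured router=true, given the evidence: 0.743379*0.03 = 0.022301
Normalizer over all consistent configurations: 0.46088*0.97 + 0.743379*0.03 = 0.469355
P(misconfigured router | latency alert, DDoS attack) = 0.022301/0.469355 ≈ 0.048
This is intercausal reasoning (explaining away): once DDoS attack accounts for the latency alert, misconfigured router becomes less likely.

P(misconfigured router | latency alert) ≈ 0.117; P(misconfigured router | latency alert, DDoS attack) ≈ 0.048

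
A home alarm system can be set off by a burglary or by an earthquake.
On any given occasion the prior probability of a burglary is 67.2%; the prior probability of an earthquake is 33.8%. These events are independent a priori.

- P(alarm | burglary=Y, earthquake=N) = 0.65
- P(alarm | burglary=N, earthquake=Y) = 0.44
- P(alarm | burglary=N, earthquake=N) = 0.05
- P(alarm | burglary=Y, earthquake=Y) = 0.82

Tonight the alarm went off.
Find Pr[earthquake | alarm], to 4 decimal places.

Pr[earthquake | alarm] ≈ 0.4393

For the numerator, keep only earthquake=true terms: 0.048780 + 0.186252 = 0.235032
Normalizer over all consistent configurations: 0.05*0.328*0.662 + 0.44*0.328*0.338 + 0.65*0.672*0.662 + 0.82*0.672*0.338 = 0.535051
Posterior = 0.235032 / 0.535051 ≈ 0.4393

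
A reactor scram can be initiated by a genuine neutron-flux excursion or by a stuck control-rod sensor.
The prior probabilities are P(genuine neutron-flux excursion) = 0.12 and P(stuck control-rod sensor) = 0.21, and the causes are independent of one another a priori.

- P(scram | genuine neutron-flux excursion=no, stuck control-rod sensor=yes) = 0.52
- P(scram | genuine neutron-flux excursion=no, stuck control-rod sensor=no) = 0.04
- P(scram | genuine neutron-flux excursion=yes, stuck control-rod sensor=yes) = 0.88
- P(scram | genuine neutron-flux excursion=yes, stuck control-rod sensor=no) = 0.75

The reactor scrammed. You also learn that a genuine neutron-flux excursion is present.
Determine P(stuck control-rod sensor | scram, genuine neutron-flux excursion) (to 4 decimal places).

Numerator (weight on configurations with stuck control-rod sensor): 0.88·0.21 = 0.184800
Normalizer over all consistent configurations: 0.75·0.79 + 0.88·0.21 = 0.777300
Posterior = 0.184800 / 0.777300 ≈ 0.2377

P(stuck control-rod sensor | scram, genuine neutron-flux excursion) ≈ 0.2377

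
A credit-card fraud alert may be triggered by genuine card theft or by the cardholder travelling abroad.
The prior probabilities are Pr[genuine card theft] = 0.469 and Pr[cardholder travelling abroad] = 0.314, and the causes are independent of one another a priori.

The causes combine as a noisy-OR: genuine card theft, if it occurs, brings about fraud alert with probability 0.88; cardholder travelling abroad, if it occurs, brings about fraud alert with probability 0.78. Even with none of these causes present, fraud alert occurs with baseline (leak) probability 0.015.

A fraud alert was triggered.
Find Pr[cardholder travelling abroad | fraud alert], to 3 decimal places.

Pr[cardholder travelling abroad | fraud alert] ≈ 0.487

Under noisy-OR, P(fraud alert | causes) = 1 − (1−0.015)·∏(1−qᵢ) over the active causes.
Numerator (weight on configurations with cardholder travelling abroad): 0.130603 + 0.143436 = 0.274039
Denominator P(fraud alert): 0.015·0.531·0.686 + 0.7833·0.531·0.314 + 0.8818·0.469·0.686 + 0.973996·0.469·0.314 = 0.563208
Posterior = 0.274039 / 0.563208 ≈ 0.487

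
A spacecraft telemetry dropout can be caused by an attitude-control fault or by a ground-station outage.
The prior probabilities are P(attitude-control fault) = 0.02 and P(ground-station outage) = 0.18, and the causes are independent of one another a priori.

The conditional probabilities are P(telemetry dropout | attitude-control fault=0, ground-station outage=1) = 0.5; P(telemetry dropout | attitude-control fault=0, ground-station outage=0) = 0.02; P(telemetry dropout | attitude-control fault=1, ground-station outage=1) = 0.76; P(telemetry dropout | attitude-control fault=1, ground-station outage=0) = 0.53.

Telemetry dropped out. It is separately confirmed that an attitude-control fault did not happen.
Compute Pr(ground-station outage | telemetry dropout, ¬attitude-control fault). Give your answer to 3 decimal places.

By total probability over both values of ground-station outage:
  P(telemetry dropout | ¬attitude-control fault) = 0.02*0.82 + 0.5*0.18
        = 0.016400 + 0.090000 = 0.106400
Keeping only the ground-station outage-present terms gives 0.090000, so
  P(ground-station outage | telemetry dropout, ¬attitude-control fault) = 0.090000 / 0.106400 ≈ 0.846

Pr(ground-station outage | telemetry dropout, ¬attitude-control fault) ≈ 0.846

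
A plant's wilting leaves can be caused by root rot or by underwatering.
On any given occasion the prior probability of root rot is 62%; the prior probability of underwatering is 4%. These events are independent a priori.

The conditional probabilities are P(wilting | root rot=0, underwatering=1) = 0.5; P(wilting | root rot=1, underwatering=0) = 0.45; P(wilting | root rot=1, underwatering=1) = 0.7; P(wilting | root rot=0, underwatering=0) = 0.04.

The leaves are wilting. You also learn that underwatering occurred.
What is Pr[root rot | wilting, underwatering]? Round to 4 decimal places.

Sum P(wilting|·) weighted by the priors over both values of root rot:
  P(wilting | underwatering) = 0.5·0.38 + 0.7·0.62
        = 0.190000 + 0.434000 = 0.624000
The terms with root rot present sum to 0.434000, so
  P(root rot | wilting, underwatering) = 0.434000 / 0.624000 ≈ 0.6955

Pr[root rot | wilting, underwatering] ≈ 0.6955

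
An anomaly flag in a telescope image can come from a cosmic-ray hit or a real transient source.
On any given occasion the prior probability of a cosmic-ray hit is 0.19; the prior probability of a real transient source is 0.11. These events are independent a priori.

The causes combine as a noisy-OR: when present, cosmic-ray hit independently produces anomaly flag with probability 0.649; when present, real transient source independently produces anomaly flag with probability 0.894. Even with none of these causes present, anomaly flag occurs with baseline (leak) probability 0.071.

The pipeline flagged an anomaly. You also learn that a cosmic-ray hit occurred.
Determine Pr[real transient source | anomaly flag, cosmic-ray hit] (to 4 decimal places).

Under noisy-OR, P(anomaly flag | causes) = 1 − (1−0.071)·∏(1−qᵢ) over the active causes.
P(anomaly flag | cosmic-ray hit) = 0.673921×0.89 + 0.965436×0.11 = 0.599790 + 0.106198 = 0.705988
Restricting to configurations with real transient source present: 0.965436×0.11 = 0.106198.
Hence the posterior is 0.106198/0.705988 ≈ 0.1504.

Pr[real transient source | anomaly flag, cosmic-ray hit] ≈ 0.1504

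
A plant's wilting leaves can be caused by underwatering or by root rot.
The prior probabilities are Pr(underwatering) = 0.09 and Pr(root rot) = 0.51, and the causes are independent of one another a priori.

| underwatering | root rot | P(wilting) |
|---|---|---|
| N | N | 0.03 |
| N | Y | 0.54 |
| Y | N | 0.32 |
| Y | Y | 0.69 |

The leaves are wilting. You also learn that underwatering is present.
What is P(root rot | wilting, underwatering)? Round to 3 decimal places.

P(root rot | wilting, underwatering) ≈ 0.692

For the numerator, keep only root rot=true terms: 0.69×0.51 = 0.351900
Denominator P(wilting | underwatering): 0.32×0.49 + 0.69×0.51 = 0.508700
P(root rot | wilting, underwatering) = 0.351900/0.508700 ≈ 0.692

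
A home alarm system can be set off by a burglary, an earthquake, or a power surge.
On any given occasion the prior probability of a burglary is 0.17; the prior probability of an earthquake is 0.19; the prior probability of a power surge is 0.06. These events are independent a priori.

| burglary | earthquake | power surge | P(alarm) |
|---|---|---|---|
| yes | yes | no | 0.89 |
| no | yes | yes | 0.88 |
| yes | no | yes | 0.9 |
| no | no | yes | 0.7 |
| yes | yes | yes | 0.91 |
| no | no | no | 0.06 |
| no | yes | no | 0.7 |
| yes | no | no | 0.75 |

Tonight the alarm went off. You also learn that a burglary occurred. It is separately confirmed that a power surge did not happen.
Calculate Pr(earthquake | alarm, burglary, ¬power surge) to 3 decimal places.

Enumerate both values of earthquake and weight by the priors:
  P(alarm | burglary, ¬power surge) = 0.75×0.81 + 0.89×0.19
        = 0.607500 + 0.169100 = 0.776600
The terms with earthquake present sum to 0.169100, so
  P(earthquake | alarm, burglary, ¬power surge) = 0.169100 / 0.776600 ≈ 0.218

Pr(earthquake | alarm, burglary, ¬power surge) ≈ 0.218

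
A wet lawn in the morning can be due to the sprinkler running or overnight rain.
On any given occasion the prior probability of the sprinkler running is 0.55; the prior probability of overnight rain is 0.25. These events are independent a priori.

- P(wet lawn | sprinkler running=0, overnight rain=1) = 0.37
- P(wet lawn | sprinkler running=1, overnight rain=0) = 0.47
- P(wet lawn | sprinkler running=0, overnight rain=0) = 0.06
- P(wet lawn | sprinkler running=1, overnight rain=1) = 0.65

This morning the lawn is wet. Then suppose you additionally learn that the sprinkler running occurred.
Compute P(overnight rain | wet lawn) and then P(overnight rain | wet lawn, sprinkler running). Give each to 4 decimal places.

P(overnight rain | wet lawn) ≈ 0.3796; P(overnight rain | wet lawn, sprinkler running) ≈ 0.3155

Sum P(wet lawn|·) weighted by the priors over the 4 (sprinkler running, overnight rain) configurations:
  P(wet lawn) = 0.06·0.45·0.75 + 0.37·0.45·0.25 + 0.47·0.55·0.75 + 0.65·0.55·0.25
        = 0.020250 + 0.041625 + 0.193875 + 0.089375 = 0.345125
Configurations with overnight rain contribute 0.131000, so
  P(overnight rain | wet lawn) = 0.131000 / 0.345125 ≈ 0.3796

Now condition on the additional information:
Enumerate both values of overnight rain and weight by the priors:
  P(wet lawn | sprinkler running) = 0.47*0.75 + 0.65*0.25
        = 0.352500 + 0.162500 = 0.515000
Configurations with overnight rain contribute 0.162500, so
  P(overnight rain | wet lawn, sprinkler running) = 0.162500 / 0.515000 ≈ 0.3155
This is intercausal reasoning (explaining away): once sprinkler running accounts for the wet lawn, overnight rain becomes less likely.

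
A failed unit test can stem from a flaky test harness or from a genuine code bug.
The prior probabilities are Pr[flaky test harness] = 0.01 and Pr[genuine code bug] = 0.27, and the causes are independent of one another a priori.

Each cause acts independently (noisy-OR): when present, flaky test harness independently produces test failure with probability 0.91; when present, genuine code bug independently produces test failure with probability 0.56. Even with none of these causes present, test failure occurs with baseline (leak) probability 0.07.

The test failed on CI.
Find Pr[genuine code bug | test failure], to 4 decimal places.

Pr[genuine code bug | test failure] ≈ 0.7370

Under noisy-OR, P(test failure | causes) = 1 − (1−0.07)·∏(1−qᵢ) over the active causes.
P(test failure) = 0.07·0.99·0.73 + 0.5908·0.99·0.27 + 0.9163·0.01·0.73 + 0.963172·0.01·0.27 = 0.050589 + 0.157921 + 0.006689 + 0.002601 = 0.217800
The genuine code bug-present share is 0.157921 + 0.002601 = 0.160522.
So P(genuine code bug | test failure) = 0.160522/0.217800 ≈ 0.7370.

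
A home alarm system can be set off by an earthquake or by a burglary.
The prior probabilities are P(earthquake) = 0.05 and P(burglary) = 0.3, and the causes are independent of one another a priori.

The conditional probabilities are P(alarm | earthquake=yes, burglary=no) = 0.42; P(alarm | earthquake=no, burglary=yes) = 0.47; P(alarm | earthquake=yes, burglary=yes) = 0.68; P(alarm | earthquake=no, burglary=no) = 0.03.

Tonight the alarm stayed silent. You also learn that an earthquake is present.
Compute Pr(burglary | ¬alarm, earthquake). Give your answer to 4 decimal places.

P(¬alarm | earthquake) = 0.58×0.7 + 0.32×0.3 = 0.406000 + 0.096000 = 0.502000
The burglary-present share is 0.32×0.3 = 0.096000.
P(burglary | ¬alarm, earthquake) = 0.096000 / 0.502000 ≈ 0.1912

Pr(burglary | ¬alarm, earthquake) ≈ 0.1912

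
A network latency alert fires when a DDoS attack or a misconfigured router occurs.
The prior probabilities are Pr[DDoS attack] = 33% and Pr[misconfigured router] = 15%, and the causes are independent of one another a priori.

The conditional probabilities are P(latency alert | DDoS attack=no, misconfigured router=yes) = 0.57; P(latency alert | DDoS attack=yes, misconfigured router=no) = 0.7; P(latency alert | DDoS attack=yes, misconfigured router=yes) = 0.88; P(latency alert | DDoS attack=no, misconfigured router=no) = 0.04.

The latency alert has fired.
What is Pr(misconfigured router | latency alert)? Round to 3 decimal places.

Pr(misconfigured router | latency alert) ≈ 0.315

P(latency alert) = 0.04*0.67*0.85 + 0.57*0.67*0.15 + 0.7*0.33*0.85 + 0.88*0.33*0.15 = 0.022780 + 0.057285 + 0.196350 + 0.043560 = 0.319975
The misconfigured router-present share is 0.057285 + 0.043560 = 0.100845.
So P(misconfigured router | latency alert) = 0.100845/0.319975 ≈ 0.315.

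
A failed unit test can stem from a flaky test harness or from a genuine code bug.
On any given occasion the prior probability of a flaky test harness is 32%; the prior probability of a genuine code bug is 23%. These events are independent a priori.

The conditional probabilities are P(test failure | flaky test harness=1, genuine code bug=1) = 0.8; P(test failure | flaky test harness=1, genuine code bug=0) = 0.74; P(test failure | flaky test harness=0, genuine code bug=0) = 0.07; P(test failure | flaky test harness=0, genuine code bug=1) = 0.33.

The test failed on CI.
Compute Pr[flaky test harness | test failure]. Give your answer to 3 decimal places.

Pr[flaky test harness | test failure] ≈ 0.732

Numerator (weight on configurations with flaky test harness): 0.182336 + 0.058880 = 0.241216
The normalizing constant is 0.07·0.68·0.77 + 0.33·0.68·0.23 + 0.74·0.32·0.77 + 0.8·0.32·0.23 = 0.329480
P(flaky test harness | test failure) = 0.241216/0.329480 ≈ 0.732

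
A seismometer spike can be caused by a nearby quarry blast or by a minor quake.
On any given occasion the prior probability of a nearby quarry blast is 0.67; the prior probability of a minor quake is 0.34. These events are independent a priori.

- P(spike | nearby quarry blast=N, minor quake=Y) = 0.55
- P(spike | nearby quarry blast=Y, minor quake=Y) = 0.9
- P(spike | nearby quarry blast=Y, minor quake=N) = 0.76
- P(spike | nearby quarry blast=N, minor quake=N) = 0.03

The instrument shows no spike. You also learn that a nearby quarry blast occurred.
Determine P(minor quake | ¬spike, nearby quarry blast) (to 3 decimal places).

P(minor quake | ¬spike, nearby quarry blast) ≈ 0.177

P(¬spike | nearby quarry blast) = 0.24×0.66 + 0.1×0.34 = 0.158400 + 0.034000 = 0.192400
The minor quake-present share is 0.1×0.34 = 0.034000.
So P(minor quake | ¬spike, nearby quarry blast) = 0.034000/0.192400 ≈ 0.177.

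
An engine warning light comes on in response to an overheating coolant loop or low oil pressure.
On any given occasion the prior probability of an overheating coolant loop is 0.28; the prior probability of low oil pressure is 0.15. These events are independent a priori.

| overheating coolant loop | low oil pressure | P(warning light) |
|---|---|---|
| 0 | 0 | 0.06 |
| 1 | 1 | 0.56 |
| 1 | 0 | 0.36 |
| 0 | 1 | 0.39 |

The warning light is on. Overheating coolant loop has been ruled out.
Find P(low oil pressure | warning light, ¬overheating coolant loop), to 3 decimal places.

P(low oil pressure | warning light, ¬overheating coolant loop) ≈ 0.534

P(warning light | ¬overheating coolant loop) = 0.06×0.85 + 0.39×0.15 = 0.051000 + 0.058500 = 0.109500
The low oil pressure-present share is 0.39×0.15 = 0.058500.
P(low oil pressure | warning light, ¬overheating coolant loop) = 0.058500 / 0.109500 ≈ 0.534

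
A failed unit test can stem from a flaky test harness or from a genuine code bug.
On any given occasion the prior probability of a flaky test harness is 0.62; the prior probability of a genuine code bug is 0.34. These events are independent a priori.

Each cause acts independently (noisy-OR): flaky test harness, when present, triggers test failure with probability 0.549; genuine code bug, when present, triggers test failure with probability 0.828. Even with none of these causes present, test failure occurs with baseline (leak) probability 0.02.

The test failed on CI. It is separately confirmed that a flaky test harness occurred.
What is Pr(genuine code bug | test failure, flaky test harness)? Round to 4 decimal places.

Under noisy-OR, P(test failure | causes) = 1 − (1−0.02)·∏(1−qᵢ) over the active causes.
Weight on genuine code bug=true, given the evidence: 0.923979·0.34 = 0.314153
Denominator P(test failure | flaky test harness): 0.55802·0.66 + 0.923979·0.34 = 0.682446
Posterior = 0.314153 / 0.682446 ≈ 0.4603

Pr(genuine code bug | test failure, flaky test harness) ≈ 0.4603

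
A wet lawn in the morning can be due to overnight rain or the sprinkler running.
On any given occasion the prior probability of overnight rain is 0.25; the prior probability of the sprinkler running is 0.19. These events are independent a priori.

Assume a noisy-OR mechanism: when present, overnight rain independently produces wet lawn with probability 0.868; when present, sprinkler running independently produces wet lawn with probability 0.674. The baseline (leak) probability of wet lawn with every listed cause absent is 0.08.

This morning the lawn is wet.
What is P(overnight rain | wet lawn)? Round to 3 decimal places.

P(overnight rain | wet lawn) ≈ 0.601

Under noisy-OR, P(wet lawn | causes) = 1 − (1−0.08)·∏(1−qᵢ) over the active causes.
P(wet lawn) = 0.08*0.75*0.81 + 0.70008*0.75*0.19 + 0.87856*0.25*0.81 + 0.960411*0.25*0.19 = 0.048600 + 0.099761 + 0.177908 + 0.045620 = 0.371889
The overnight rain-present share is 0.177908 + 0.045620 = 0.223528.
Hence the posterior is 0.223528/0.371889 ≈ 0.601.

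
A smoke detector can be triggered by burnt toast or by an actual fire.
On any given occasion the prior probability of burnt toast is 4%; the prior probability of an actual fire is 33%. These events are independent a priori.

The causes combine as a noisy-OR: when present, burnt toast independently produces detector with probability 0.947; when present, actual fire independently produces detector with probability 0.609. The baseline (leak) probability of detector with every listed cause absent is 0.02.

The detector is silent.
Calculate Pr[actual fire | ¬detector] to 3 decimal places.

Under noisy-OR, P(detector | causes) = 1 − (1−0.02)·∏(1−qᵢ) over the active causes.
P(¬detector) = 0.98×0.96×0.67 + 0.38318×0.96×0.33 + 0.05194×0.04×0.67 + 0.020309×0.04×0.33 = 0.630336 + 0.121391 + 0.001392 + 0.000268 = 0.753387
The actual fire-present share is 0.121391 + 0.000268 = 0.121659.
P(actual fire | ¬detector) = 0.121659 / 0.753387 ≈ 0.161

Pr[actual fire | ¬detector] ≈ 0.161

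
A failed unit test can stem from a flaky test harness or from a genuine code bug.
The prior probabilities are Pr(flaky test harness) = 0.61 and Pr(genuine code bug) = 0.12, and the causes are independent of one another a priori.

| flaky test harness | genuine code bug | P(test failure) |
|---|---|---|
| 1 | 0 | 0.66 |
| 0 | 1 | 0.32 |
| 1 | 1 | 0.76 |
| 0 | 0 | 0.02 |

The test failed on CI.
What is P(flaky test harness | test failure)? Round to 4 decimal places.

Numerator (weight on configurations with flaky test harness): 0.354288 + 0.055632 = 0.409920
Denominator P(test failure): 0.02·0.39·0.88 + 0.32·0.39·0.12 + 0.66·0.61·0.88 + 0.76·0.61·0.12 = 0.431760
Posterior = 0.409920 / 0.431760 ≈ 0.9494

P(flaky test harness | test failure) ≈ 0.9494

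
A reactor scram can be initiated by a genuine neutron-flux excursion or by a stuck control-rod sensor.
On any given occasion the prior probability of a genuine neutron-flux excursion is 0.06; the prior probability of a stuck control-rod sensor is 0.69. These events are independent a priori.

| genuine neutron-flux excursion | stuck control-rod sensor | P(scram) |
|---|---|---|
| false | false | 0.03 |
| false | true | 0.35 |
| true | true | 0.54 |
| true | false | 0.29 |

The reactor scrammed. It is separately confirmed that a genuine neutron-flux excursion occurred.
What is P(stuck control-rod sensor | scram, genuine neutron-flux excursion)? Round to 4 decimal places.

Enumerate both values of stuck control-rod sensor and weight by the priors:
  P(scram | genuine neutron-flux excursion) = 0.29×0.31 + 0.54×0.69
        = 0.089900 + 0.372600 = 0.462500
Configurations with stuck control-rod sensor contribute 0.372600, so
  P(stuck control-rod sensor | scram, genuine neutron-flux excursion) = 0.372600 / 0.462500 ≈ 0.8056

P(stuck control-rod sensor | scram, genuine neutron-flux excursion) ≈ 0.8056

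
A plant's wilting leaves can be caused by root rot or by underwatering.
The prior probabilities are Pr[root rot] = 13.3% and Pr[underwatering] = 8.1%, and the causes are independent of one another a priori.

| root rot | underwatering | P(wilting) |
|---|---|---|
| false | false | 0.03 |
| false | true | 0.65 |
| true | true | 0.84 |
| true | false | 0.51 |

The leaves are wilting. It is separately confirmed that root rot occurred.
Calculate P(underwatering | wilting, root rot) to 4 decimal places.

Numerator (weight on configurations with underwatering): 0.84*0.081 = 0.068040
The normalizing constant is 0.51*0.919 + 0.84*0.081 = 0.536730
P(underwatering | wilting, root rot) = 0.068040/0.536730 ≈ 0.1268

P(underwatering | wilting, root rot) ≈ 0.1268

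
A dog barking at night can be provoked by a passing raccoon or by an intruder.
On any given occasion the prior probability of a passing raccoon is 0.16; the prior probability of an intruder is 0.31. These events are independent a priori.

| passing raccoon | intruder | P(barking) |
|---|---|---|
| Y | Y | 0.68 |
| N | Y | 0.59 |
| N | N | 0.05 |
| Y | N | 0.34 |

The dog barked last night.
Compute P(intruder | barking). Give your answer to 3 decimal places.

P(intruder | barking) ≈ 0.738

By total probability over the 4 (passing raccoon, intruder) configurations:
  P(barking) = 0.05·0.84·0.69 + 0.59·0.84·0.31 + 0.34·0.16·0.69 + 0.68·0.16·0.31
        = 0.028980 + 0.153636 + 0.037536 + 0.033728 = 0.253880
Configurations with intruder contribute 0.187364, so
  P(intruder | barking) = 0.187364 / 0.253880 ≈ 0.738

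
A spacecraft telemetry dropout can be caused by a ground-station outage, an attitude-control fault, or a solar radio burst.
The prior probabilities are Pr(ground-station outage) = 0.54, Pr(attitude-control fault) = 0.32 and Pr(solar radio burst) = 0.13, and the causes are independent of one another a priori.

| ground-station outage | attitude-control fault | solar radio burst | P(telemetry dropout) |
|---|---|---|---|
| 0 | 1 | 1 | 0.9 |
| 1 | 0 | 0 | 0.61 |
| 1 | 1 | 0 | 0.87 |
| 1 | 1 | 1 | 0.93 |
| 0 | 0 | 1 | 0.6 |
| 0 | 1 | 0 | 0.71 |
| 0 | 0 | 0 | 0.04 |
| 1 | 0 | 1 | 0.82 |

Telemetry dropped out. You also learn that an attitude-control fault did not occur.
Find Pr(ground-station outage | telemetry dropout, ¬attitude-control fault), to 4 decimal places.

Pr(ground-station outage | telemetry dropout, ¬attitude-control fault) ≈ 0.8690

Enumerate the 4 (ground-station outage, solar radio burst) configurations and weight by the priors:
  P(telemetry dropout | ¬attitude-control fault) = 0.04×0.46×0.87 + 0.6×0.46×0.13 + 0.61×0.54×0.87 + 0.82×0.54×0.13
        = 0.016008 + 0.035880 + 0.286578 + 0.057564 = 0.396030
Keeping only the ground-station outage-present terms gives 0.344142, so
  P(ground-station outage | telemetry dropout, ¬attitude-control fault) = 0.344142 / 0.396030 ≈ 0.8690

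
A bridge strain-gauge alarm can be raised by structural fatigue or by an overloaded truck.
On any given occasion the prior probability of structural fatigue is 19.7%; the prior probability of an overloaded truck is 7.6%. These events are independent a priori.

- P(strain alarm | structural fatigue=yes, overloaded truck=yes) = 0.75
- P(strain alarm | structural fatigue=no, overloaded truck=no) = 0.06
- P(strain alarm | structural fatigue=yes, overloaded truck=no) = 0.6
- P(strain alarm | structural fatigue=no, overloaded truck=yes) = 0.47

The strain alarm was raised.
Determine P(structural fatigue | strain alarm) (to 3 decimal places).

P(structural fatigue | strain alarm) ≈ 0.622

Enumerate the 4 (structural fatigue, overloaded truck) configurations and weight by the priors:
  P(strain alarm) = 0.06·0.803·0.924 + 0.47·0.803·0.076 + 0.6·0.197·0.924 + 0.75·0.197·0.076
        = 0.044518 + 0.028683 + 0.109217 + 0.011229 = 0.193647
Configurations with structural fatigue contribute 0.120446, so
  P(structural fatigue | strain alarm) = 0.120446 / 0.193647 ≈ 0.622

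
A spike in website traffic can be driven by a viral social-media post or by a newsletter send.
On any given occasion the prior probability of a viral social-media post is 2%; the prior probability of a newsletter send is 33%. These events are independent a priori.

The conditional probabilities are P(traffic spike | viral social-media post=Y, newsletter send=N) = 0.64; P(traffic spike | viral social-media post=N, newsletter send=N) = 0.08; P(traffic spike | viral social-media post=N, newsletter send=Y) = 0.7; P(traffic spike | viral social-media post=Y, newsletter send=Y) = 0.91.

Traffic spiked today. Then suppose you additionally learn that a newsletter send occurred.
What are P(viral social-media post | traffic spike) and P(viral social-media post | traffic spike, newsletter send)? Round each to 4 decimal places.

P(traffic spike) = 0.08*0.98*0.67 + 0.7*0.98*0.33 + 0.64*0.02*0.67 + 0.91*0.02*0.33 = 0.052528 + 0.226380 + 0.008576 + 0.006006 = 0.293490
Of this, 0.014582 comes from 0.008576 + 0.006006 (the viral social-media post=true cases).
So P(viral social-media post | traffic spike) = 0.014582/0.293490 ≈ 0.0497.

Now also conditioning on newsletter send=true:
By total probability over both values of viral social-media post:
  P(traffic spike | newsletter send) = 0.7*0.98 + 0.91*0.02
        = 0.686000 + 0.018200 = 0.704200
Keeping only the viral social-media post-present terms gives 0.018200, so
  P(viral social-media post | traffic spike, newsletter send) = 0.018200 / 0.704200 ≈ 0.0258
— newsletter send explains away the evidence for viral social-media post.

P(viral social-media post | traffic spike) ≈ 0.0497; P(viral social-media post | traffic spike, newsletter send) ≈ 0.0258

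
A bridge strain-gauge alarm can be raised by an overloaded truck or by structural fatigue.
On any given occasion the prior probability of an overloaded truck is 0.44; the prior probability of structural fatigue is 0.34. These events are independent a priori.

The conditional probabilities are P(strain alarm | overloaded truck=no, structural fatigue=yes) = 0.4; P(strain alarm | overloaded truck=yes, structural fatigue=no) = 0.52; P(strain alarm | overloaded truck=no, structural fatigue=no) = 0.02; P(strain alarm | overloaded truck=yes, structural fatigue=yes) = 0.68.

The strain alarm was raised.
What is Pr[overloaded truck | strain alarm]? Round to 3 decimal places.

Pr[overloaded truck | strain alarm] ≈ 0.752

P(strain alarm) = 0.02*0.56*0.66 + 0.4*0.56*0.34 + 0.52*0.44*0.66 + 0.68*0.44*0.34 = 0.007392 + 0.076160 + 0.151008 + 0.101728 = 0.336288
Restricting to configurations with overloaded truck present: 0.151008 + 0.101728 = 0.252736.
P(overloaded truck | strain alarm) = 0.252736 / 0.336288 ≈ 0.752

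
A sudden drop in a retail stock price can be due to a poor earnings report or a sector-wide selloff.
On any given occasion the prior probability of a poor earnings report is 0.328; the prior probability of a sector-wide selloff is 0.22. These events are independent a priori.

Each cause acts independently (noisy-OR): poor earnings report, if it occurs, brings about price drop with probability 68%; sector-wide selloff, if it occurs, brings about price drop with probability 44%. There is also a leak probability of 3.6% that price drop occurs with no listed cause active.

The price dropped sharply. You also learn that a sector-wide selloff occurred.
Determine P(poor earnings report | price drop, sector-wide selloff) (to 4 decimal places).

Under noisy-OR, P(price drop | causes) = 1 − (1−0.036)·∏(1−qᵢ) over the active causes.
P(price drop | sector-wide selloff) = 0.46016×0.672 + 0.827251×0.328 = 0.309228 + 0.271338 = 0.580566
Of this, 0.271338 comes from 0.827251×0.328 (the poor earnings report=true cases).
P(poor earnings report | price drop, sector-wide selloff) = 0.271338 / 0.580566 ≈ 0.4674

P(poor earnings report | price drop, sector-wide selloff) ≈ 0.4674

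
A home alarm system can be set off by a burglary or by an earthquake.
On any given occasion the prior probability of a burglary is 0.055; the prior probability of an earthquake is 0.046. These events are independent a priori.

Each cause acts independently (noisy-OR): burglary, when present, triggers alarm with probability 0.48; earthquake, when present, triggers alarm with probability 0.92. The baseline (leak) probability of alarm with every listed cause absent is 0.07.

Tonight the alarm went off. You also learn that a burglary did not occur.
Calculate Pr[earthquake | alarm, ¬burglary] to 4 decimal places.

Under noisy-OR, P(alarm | causes) = 1 − (1−0.07)·∏(1−qᵢ) over the active causes.
P(alarm | ¬burglary) = 0.07×0.954 + 0.9256×0.046 = 0.066780 + 0.042578 = 0.109358
The earthquake-present share is 0.9256×0.046 = 0.042578.
Hence the posterior is 0.042578/0.109358 ≈ 0.3893.

Pr[earthquake | alarm, ¬burglary] ≈ 0.3893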